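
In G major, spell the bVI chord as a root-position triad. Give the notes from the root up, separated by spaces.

Eb G Bb

Scale degree 6 in G major is E. bVI uses the lowered form, Eb, taken from G minor. In G minor the chord on Eb is Eb–G–Bb.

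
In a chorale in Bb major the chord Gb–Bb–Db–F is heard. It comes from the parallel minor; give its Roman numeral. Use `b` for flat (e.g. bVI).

In Bb major scale degree 6 is G; Gb is its lowered form, from Bb minor. Diatonically Bb major has Gm (vi) on that degree; Gb–Bb–Db–F is instead the major-seventh chord native to Bb minor, so it takes the label bVImaj7.

bVImaj7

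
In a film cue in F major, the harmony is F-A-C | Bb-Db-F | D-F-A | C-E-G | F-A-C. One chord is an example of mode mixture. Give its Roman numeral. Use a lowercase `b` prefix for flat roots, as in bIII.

In F major the diatonic chords are F, Gm, Am, Bb, C, Dm, Edim. Of the given chords, F–A–C = F, D–F–A = Dm and C–E–G = C are diatonic. Bb–Db–F is not: scale degree 4 in F major carries Bb (IV). In F minor the chord on that degree is Bbm, so here it functions as iv, borrowed from the parallel minor.

iv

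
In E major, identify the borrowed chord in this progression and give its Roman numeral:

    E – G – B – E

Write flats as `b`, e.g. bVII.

bIII

The diatonic triads in E major are E, F#m, G#m, A, B, C#m, D#dim. E and B are both diatonic. G (G–B–D) is not: scale degree 3 in E major carries G#m (iii). In E minor the chord on that degree is G, so here it functions as bIII, borrowed from the parallel minor.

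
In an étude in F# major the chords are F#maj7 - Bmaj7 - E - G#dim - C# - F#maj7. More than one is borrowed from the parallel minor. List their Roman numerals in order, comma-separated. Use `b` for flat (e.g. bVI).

bVII, ii°

In F# major the diatonic chords are F#, G#m, A#m, B, C#, D#m, E#dim. F#maj7, Bmaj7 and C# all belong to that set. E (E–G#–B) is not: scale degree 7 in F# major carries E#dim (vii°). In F# minor the chord on that degree is E, so here it functions as bVII, borrowed from the parallel minor. But G#dim (G#–B–D) is foreign: the diatonic ii on degree 2 is G#m, whereas G#dim comes from F# minor. It is labeled ii°.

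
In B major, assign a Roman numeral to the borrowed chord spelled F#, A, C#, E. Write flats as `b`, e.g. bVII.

v7

The root F# is the diatonic 5th degree of B major; the borrowing shows in the chord quality. Diatonically B major has F# (V) on that degree; F#–A–C#–E is instead the minor-seventh chord native to B minor, so it takes the label v7.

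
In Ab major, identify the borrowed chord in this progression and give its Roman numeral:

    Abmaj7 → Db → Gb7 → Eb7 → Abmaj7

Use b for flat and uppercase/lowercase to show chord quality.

bVII7

Ab major has the diatonic set Ab, Bbm, Cm, Db, Eb, Fm, Gdim. Abmaj7, Db and Eb7 are all diatonic. But Gb7 (Gb–Bb–Db–Fb) is foreign: the diatonic vii° on degree 7 is Gdim, whereas Gb7 comes from Ab minor. It is labeled bVII7.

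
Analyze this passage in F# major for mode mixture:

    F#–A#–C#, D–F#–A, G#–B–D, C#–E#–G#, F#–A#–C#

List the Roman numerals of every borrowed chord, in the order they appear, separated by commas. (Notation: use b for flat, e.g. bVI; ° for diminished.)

bVI, ii°

The diatonic triads in F# major are F#, G#m, A#m, B, C#, D#m, E#dim. F#–A#–C# = F# and C#–E#–G# = C# both belong to that set. But D–F#–A is foreign: the diatonic vi on degree 6 is D#m, whereas D comes from F# minor. It is labeled bVI. G#–B–D doesn't fit — on degree 2 F# major would have G#m (ii). G#dim is the degree-2 chord of F# minor, so it is the borrowed ii°.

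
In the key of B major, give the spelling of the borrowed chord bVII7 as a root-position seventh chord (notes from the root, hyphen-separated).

A-C#-E-G

Scale degree 7 in B major is A#. bVII7 uses the lowered form, A, taken from B minor. Stacking thirds in B minor on A gives A–C#–E–G.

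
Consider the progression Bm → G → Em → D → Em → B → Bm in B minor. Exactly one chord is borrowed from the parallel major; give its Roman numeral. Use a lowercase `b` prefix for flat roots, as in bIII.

The diatonic triads in B minor (with V from harmonic minor) are Bm, C#dim, D, Em, F#, G, A. Bm, G, Em and D all belong to that set. B (B–D#–F#) doesn't fit — on degree 1 B minor would have Bm (i). B is the degree-1 chord of B major, so it is the borrowed I.

I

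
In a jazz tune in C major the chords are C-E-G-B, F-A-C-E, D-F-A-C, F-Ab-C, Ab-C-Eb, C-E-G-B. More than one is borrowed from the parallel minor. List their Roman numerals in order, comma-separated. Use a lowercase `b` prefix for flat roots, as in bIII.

The diatonic triads in C major are C, Dm, Em, F, G, Am, Bdim. C–E–G–B = Cmaj7, F–A–C–E = Fmaj7 and D–F–A–C = Dm7 are all diatonic. F–Ab–C is not: scale degree 4 in C major carries F (IV). In C minor the chord on that degree is Fm, so here it functions as iv, borrowed from the parallel minor. But Ab–C–Eb is foreign: the diatonic vi on degree 6 is Am, whereas Ab comes from C minor. It is labeled bVI.

iv, bVI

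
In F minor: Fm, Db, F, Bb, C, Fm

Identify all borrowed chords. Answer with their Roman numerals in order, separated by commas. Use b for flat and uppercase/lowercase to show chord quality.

I, IV

The diatonic triads in F minor (with V from harmonic minor) are Fm, Gdim, Ab, Bbm, C, Db, Eb. Fm, Db and C are all diatonic. But F (F–A–C) is foreign: the diatonic i on degree 1 is Fm, whereas F comes from F major. It is labeled I. Bb (Bb–D–F) is not: scale degree 4 in F minor carries Bbm (iv). In F major the chord on that degree is Bb, so here it functions as IV, borrowed from the parallel major.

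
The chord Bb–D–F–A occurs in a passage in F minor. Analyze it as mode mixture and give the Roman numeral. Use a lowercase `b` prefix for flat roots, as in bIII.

Bb is scale degree 4 in F minor. The diatonic chord on degree 4 would be Bbm (iv), but Bb–D–F–A is the major-seventh chord from F major. As a borrowed chord it is labeled IVmaj7.

IVmaj7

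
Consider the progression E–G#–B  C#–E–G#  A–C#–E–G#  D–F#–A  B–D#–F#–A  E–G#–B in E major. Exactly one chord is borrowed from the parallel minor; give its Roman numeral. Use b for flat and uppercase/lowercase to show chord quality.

bVII

E major has the diatonic set E, F#m, G#m, A, B, C#m, D#dim. E–G#–B = E, C#–E–G# = C#m, A–C#–E–G# = Amaj7 and B–D#–F#–A = B7 all belong to that set. D–F#–A doesn't fit — on degree 7 E major would have D#dim (vii°). D is the degree-7 chord of E minor, so it is the borrowed bVII.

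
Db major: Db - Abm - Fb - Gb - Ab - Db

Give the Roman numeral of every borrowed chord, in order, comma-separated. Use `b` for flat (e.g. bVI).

v, bIII

Db major has the diatonic set Db, Ebm, Fm, Gb, Ab, Bbm, Cdim. Db, Gb and Ab are all diatonic. But Abm (Ab–Cb–Eb) is foreign: the diatonic V on degree 5 is Ab, whereas Abm comes from Db minor. It is labeled v. Fb (Fb–Ab–Cb) is not: scale degree 3 in Db major carries Fm (iii). In Db minor the chord on that degree is Fb, so here it functions as bIII, borrowed from the parallel minor.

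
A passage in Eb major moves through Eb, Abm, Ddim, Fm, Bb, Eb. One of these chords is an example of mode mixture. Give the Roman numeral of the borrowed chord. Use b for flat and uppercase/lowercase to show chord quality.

Eb major has the diatonic set Eb, Fm, Gm, Ab, Bb, Cm, Ddim. Eb, Ddim, Fm and Bb all belong to that set. But Abm (Ab–Cb–Eb) is foreign: the diatonic IV on degree 4 is Ab, whereas Abm comes from Eb minor. It is labeled iv.

iv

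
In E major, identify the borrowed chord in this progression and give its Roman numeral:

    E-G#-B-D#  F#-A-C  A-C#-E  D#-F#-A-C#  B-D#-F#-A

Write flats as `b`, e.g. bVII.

In E major the diatonic chords are E, F#m, G#m, A, B, C#m, D#dim. E–G#–B–D# = Emaj7, A–C#–E = A, D#–F#–A–C# = D#m7b5 and B–D#–F#–A = B7 all belong to that set. F#–A–C is not: scale degree 2 in E major carries F#m (ii). In E minor the chord on that degree is F#dim, so here it functions as ii°, borrowed from the parallel minor.

ii°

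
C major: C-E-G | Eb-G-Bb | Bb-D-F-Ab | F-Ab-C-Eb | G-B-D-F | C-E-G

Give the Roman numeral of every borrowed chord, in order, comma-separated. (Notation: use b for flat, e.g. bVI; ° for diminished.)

C major has the diatonic set C, Dm, Em, F, G, Am, Bdim. Of the given chords, C–E–G = C and G–B–D–F = G7 are diatonic. But Eb–G–Bb is foreign: the diatonic iii on degree 3 is Em, whereas Eb comes from C minor. It is labeled bIII. Bb–D–F–Ab is not: scale degree 7 in C major carries Bdim (vii°). In C minor the chord on that degree is Bb7, so here it functions as bVII7, borrowed from the parallel minor. F–Ab–C–Eb is not: scale degree 4 in C major carries F (IV). In C minor the chord on that degree is Fm7, so here it functions as iv7, borrowed from the parallel minor.

bIII, bVII7, iv7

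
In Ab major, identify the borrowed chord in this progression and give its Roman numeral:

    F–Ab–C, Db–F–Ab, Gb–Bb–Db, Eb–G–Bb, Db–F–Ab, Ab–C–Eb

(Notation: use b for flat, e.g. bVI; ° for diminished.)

bVII

In Ab major the diatonic chords are Ab, Bbm, Cm, Db, Eb, Fm, Gdim. Of the given chords, F–Ab–C = Fm, Db–F–Ab = Db, Eb–G–Bb = Eb and Ab–C–Eb = Ab are diatonic. But Gb–Bb–Db is foreign: the diatonic vii° on degree 7 is Gdim, whereas Gb comes from Ab minor. It is labeled bVII.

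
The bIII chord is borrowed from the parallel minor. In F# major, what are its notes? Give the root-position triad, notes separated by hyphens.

A-C#-E

bIII is built on the lowered scale degree 3. In F# major degree 3 is A#; lowered it becomes A. Stacking thirds in F# minor on A gives A–C#–E.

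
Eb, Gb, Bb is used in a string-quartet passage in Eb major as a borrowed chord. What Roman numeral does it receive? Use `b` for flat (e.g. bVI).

i

The root Eb is the diatonic 1st degree of Eb major; the borrowing shows in the chord quality. Eb–Gb–Bb is a minor chord — the form found in Eb minor, not the diatonic I (Eb). Borrowed into Eb major it is written i.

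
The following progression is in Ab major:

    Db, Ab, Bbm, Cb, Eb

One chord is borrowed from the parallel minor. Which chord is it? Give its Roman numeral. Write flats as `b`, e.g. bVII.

bIII

In Ab major the diatonic chords are Ab, Bbm, Cm, Db, Eb, Fm, Gdim. Of the given chords, Db, Ab, Bbm and Eb are diatonic. Cb (Cb–Eb–Gb) is not: scale degree 3 in Ab major carries Cm (iii). In Ab minor the chord on that degree is Cb, so here it functions as bIII, borrowed from the parallel minor.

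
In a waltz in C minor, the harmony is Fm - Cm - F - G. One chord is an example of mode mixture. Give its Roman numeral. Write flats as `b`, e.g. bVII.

IV

The diatonic triads in C minor (with V from harmonic minor) are Cm, Ddim, Eb, Fm, G, Ab, Bb. Fm, Cm and G are all diatonic. F (F–A–C) doesn't fit — on degree 4 C minor would have Fm (iv). F is the degree-4 chord of C major, so it is the borrowed IV.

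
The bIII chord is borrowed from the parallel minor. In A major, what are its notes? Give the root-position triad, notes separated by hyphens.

C-E-G

bIII is built on the lowered scale degree 3. In A major degree 3 is C#; lowered it becomes C. Building the major chord from the parallel minor on C: C–E–G.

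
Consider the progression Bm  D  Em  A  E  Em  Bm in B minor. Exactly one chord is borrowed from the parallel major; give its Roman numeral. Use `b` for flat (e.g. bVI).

IV

B minor has the diatonic set Bm, C#dim, D, Em, F#, G, A (with V from harmonic minor). Of the given chords, Bm, D, Em and A are diatonic. E (E–G#–B) doesn't fit — on degree 4 B minor would have Em (iv). E is the degree-4 chord of B major, so it is the borrowed IV.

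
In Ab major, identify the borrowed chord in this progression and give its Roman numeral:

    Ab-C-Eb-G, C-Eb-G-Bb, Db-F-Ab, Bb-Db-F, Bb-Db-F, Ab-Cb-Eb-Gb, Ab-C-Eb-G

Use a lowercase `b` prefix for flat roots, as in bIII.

Ab major has the diatonic set Ab, Bbm, Cm, Db, Eb, Fm, Gdim. Of the given chords, Ab–C–Eb–G = Abmaj7, C–Eb–G–Bb = Cm7, Db–F–Ab = Db and Bb–Db–F = Bbm are diatonic. Ab–Cb–Eb–Gb is not: scale degree 1 in Ab major carries Ab (I). In Ab minor the chord on that degree is Abm7, so here it functions as i7, borrowed from the parallel minor.

i7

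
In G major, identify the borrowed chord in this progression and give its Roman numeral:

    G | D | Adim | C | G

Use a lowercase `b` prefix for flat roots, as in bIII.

G major has the diatonic set G, Am, Bm, C, D, Em, F#dim. G, D and C are all diatonic. Adim (A–C–Eb) doesn't fit — on degree 2 G major would have Am (ii). Adim is the degree-2 chord of G minor, so it is the borrowed ii°.

ii°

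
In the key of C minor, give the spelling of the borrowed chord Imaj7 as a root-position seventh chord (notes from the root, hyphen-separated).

C-E-G-B

The root, C, is scale degree 1 — the same note in C minor and C major; only the chord quality changes. Stacking thirds in C major on C gives C–E–G–B.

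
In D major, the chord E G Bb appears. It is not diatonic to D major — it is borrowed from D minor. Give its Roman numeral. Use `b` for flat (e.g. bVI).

E is scale degree 2 in D major. Diatonically D major has Em (ii) on that degree; E–G–Bb is instead the diminished chord native to D minor, so it takes the label ii°.

ii°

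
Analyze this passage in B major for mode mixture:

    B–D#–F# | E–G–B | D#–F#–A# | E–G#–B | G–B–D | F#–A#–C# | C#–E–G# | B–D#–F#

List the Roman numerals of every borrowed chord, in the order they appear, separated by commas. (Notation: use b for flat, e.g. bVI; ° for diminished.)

iv, bVI

The diatonic triads in B major are B, C#m, D#m, E, F#, G#m, A#dim. B–D#–F# = B, D#–F#–A# = D#m, E–G#–B = E, F#–A#–C# = F# and C#–E–G# = C#m all belong to that set. But E–G–B is foreign: the diatonic IV on degree 4 is E, whereas Em comes from B minor. It is labeled iv. G–B–D is not: scale degree 6 in B major carries G#m (vi). In B minor the chord on that degree is G, so here it functions as bVI, borrowed from the parallel minor.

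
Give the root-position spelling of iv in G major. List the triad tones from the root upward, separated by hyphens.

C-Eb-G

iv is built on scale degree 4, which is C in both G major and its parallel. Building the minor chord from the parallel minor on C: C–Eb–G.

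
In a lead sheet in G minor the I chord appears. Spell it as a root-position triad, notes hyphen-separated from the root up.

G-B-D

I is built on scale degree 1, which is G in both G minor and its parallel. Stacking thirds in G major on G gives G–B–D.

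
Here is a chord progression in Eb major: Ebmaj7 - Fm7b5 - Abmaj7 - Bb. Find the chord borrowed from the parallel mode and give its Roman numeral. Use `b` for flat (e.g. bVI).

The diatonic triads in Eb major are Eb, Fm, Gm, Ab, Bb, Cm, Ddim. Ebmaj7, Abmaj7 and Bb all belong to that set. Fm7b5 (F–Ab–Cb–Eb) is not: scale degree 2 in Eb major carries Fm (ii). In Eb minor the chord on that degree is Fm7b5, so here it functions as iiø7, borrowed from the parallel minor.

iiø7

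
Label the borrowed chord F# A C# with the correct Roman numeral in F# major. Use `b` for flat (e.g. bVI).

The root F# is the diatonic 1st degree of F# major; the borrowing shows in the chord quality. The diatonic chord on degree 1 would be F# (I), but F#–A–C# is the minor chord from F# minor. As a borrowed chord it is labeled i.

i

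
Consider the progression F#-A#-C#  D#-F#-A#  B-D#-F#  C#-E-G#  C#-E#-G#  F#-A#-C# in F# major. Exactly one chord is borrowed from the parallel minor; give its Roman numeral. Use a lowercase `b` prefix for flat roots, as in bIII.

In F# major the diatonic chords are F#, G#m, A#m, B, C#, D#m, E#dim. F#–A#–C# = F#, D#–F#–A# = D#m, B–D#–F# = B and C#–E#–G# = C# are all diatonic. But C#–E–G# is foreign: the diatonic V on degree 5 is C#, whereas C#m comes from F# minor. It is labeled v.

v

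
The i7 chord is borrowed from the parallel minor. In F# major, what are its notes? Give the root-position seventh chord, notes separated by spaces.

i7 is built on scale degree 1, which is F# in both F# major and its parallel. Building the minor-seventh chord from the parallel minor on F#: F#–A–C#–E.

F# A C# E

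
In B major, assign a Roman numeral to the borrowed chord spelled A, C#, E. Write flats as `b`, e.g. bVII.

A is the lowered form of scale degree 7 in B major (the diatonic degree 7 is A#). A–C#–E is a major chord — the form found in B minor, not the diatonic vii° (A#dim). Borrowed into B major it is written bVII.

bVII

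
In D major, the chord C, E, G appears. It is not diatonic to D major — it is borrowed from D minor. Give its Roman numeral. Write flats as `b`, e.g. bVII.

C is the lowered form of scale degree 7 in D major (the diatonic degree 7 is C#). The diatonic chord on degree 7 would be C#dim (vii°), but C–E–G is the major chord from D minor. As a borrowed chord it is labeled bVII.

bVII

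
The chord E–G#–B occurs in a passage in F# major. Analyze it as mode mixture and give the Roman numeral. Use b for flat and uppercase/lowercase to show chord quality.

bVII

In F# major scale degree 7 is E#; E is its lowered form, from F# minor. The diatonic chord on degree 7 would be E#dim (vii°), but E–G#–B is the major chord from F# minor. As a borrowed chord it is labeled bVII.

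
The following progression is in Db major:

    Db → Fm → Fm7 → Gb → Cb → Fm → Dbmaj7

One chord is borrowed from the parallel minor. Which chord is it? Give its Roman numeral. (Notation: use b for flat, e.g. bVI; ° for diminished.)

Db major has the diatonic set Db, Ebm, Fm, Gb, Ab, Bbm, Cdim. Db, Fm, Fm7, Gb and Dbmaj7 are all diatonic. Cb (Cb–Eb–Gb) doesn't fit — on degree 7 Db major would have Cdim (vii°). Cb is the degree-7 chord of Db minor, so it is the borrowed bVII.

bVII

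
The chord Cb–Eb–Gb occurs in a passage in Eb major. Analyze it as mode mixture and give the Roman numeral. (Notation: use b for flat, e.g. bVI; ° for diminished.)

bVI

The root Cb is the lowered 6th scale degree — diatonically Eb major has C there. Diatonically Eb major has Cm (vi) on that degree; Cb–Eb–Gb is instead the major chord native to Eb minor, so it takes the label bVI.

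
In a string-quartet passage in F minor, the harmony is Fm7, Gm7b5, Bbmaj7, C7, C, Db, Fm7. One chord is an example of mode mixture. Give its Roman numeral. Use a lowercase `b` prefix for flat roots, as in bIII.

The diatonic triads in F minor (with V from harmonic minor) are Fm, Gdim, Ab, Bbm, C, Db, Eb. Fm7, Gm7b5, C7, C and Db all belong to that set. But Bbmaj7 (Bb–D–F–A) is foreign: the diatonic iv on degree 4 is Bbm, whereas Bbmaj7 comes from F major. It is labeled IVmaj7.

IVmaj7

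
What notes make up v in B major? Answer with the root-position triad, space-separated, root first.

v is built on scale degree 5, which is F# in both B major and its parallel. Building the minor chord from the parallel minor on F#: F#–A–C#.

F# A C#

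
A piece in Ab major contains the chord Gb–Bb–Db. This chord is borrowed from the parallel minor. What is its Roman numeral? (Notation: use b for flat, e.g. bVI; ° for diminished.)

bVII

Gb is the lowered form of scale degree 7 in Ab major (the diatonic degree 7 is G). The diatonic chord on degree 7 would be Gdim (vii°), but Gb–Bb–Db is the major chord from Ab minor. As a borrowed chord it is labeled bVII.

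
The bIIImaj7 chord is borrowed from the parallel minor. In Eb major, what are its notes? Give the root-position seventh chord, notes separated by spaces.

bIIImaj7 is built on the lowered scale degree 3. In Eb major degree 3 is G; lowered it becomes Gb. In Eb minor the chord on Gb is Gb–Bb–Db–F.

Gb Bb Db F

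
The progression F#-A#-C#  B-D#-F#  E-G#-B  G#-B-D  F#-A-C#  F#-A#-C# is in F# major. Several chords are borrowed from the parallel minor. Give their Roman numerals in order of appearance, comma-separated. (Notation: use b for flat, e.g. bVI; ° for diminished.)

The diatonic triads in F# major are F#, G#m, A#m, B, C#, D#m, E#dim. Of the given chords, F#–A#–C# = F# and B–D#–F# = B are diatonic. E–G#–B is not: scale degree 7 in F# major carries E#dim (vii°). In F# minor the chord on that degree is E, so here it functions as bVII, borrowed from the parallel minor. G#–B–D doesn't fit — on degree 2 F# major would have G#m (ii). G#dim is the degree-2 chord of F# minor, so it is the borrowed ii°. F#–A–C# is not: scale degree 1 in F# major carries F# (I). In F# minor the chord on that degree is F#m, so here it functions as i, borrowed from the parallel minor.

bVII, ii°, i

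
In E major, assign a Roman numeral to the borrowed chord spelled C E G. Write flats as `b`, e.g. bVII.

C is the lowered form of scale degree 6 in E major (the diatonic degree 6 is C#). C–E–G is a major chord — the form found in E minor, not the diatonic vi (C#m). Borrowed into E major it is written bVI.

bVI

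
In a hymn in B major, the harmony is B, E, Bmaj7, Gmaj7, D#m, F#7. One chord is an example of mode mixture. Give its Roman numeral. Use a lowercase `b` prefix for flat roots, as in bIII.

bVImaj7

In B major the diatonic chords are B, C#m, D#m, E, F#, G#m, A#dim. B, E, Bmaj7, D#m and F#7 all belong to that set. Gmaj7 (G–B–D–F#) doesn't fit — on degree 6 B major would have G#m (vi). Gmaj7 is the degree-6 chord of B minor, so it is the borrowed bVImaj7.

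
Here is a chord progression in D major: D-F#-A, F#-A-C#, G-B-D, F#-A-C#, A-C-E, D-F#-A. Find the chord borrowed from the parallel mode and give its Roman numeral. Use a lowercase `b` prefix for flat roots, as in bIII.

In D major the diatonic chords are D, Em, F#m, G, A, Bm, C#dim. D–F#–A = D, F#–A–C# = F#m and G–B–D = G all belong to that set. A–C–E doesn't fit — on degree 5 D major would have A (V). Am is the degree-5 chord of D minor, so it is the borrowed v.

v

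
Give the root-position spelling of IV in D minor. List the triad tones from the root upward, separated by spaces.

IV is built on scale degree 4, which is G in both D minor and its parallel. Building the major chord from the parallel major on G: G–B–D.

G B D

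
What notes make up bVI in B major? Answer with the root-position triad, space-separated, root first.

Scale degree 6 in B major is G#. bVI uses the lowered form, G, taken from B minor. Stacking thirds in B minor on G gives G–B–D.

G B D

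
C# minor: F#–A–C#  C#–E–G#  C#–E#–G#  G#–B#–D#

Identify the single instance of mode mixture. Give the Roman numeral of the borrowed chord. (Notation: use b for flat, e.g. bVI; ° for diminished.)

I

C# minor has the diatonic set C#m, D#dim, E, F#m, G#, A, B (with V from harmonic minor). F#–A–C# = F#m, C#–E–G# = C#m and G#–B#–D# = G# all belong to that set. C#–E#–G# doesn't fit — on degree 1 C# minor would have C#m (i). C# is the degree-1 chord of C# major, so it is the borrowed I.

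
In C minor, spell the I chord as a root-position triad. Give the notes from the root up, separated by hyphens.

The root, C, is scale degree 1 — the same note in C minor and C major; only the chord quality changes. In C major the chord on C is C–E–G.

C-E-G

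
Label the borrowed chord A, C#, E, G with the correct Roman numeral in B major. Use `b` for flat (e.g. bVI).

A is the lowered form of scale degree 7 in B major (the diatonic degree 7 is A#). Diatonically B major has A#dim (vii°) on that degree; A–C#–E–G is instead the dominant-seventh chord native to B minor, so it takes the label bVII7.

bVII7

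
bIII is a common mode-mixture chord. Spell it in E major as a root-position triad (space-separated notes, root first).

G B D

The root of bIII is the lowered 3rd degree: G# becomes G. In E minor the chord on G is G–B–D.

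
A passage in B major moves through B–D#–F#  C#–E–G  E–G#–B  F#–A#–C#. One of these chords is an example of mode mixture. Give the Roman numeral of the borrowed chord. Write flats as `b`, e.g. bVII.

ii°

B major has the diatonic set B, C#m, D#m, E, F#, G#m, A#dim. Of the given chords, B–D#–F# = B, E–G#–B = E and F#–A#–C# = F# are diatonic. C#–E–G is not: scale degree 2 in B major carries C#m (ii). In B minor the chord on that degree is C#dim, so here it functions as ii°, borrowed from the parallel minor.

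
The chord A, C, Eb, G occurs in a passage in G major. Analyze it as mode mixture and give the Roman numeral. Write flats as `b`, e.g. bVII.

iiø7

A is scale degree 2 in G major. A–C–Eb–G is a half-diminished-seventh chord — the form found in G minor, not the diatonic ii (Am). Borrowed into G major it is written iiø7.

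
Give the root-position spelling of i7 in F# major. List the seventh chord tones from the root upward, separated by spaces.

F# A C# E

The root, F#, is scale degree 1 — the same note in F# major and F# minor; only the chord quality changes. Building the minor-seventh chord from the parallel minor on F#: F#–A–C#–E.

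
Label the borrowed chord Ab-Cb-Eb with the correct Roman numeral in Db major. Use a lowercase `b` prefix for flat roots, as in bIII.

The root Ab is the diatonic 5th degree of Db major; the borrowing shows in the chord quality. Ab–Cb–Eb is a minor chord — the form found in Db minor, not the diatonic V (Ab). Borrowed into Db major it is written v.

v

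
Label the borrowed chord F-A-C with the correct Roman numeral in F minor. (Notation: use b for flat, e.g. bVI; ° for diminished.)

The root F is the diatonic 1st degree of F minor; the borrowing shows in the chord quality. F–A–C is a major chord — the form found in F major, not the diatonic i (Fm). Borrowed into F minor it is written I.

I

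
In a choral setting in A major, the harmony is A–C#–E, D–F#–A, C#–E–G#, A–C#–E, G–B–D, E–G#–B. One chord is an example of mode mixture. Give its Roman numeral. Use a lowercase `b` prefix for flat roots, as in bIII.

In A major the diatonic chords are A, Bm, C#m, D, E, F#m, G#dim. Of the given chords, A–C#–E = A, D–F#–A = D, C#–E–G# = C#m and E–G#–B = E are diatonic. G–B–D is not: scale degree 7 in A major carries G#dim (vii°). In A minor the chord on that degree is G, so here it functions as bVII, borrowed from the parallel minor.

bVII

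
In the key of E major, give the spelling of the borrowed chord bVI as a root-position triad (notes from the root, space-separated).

C E G

Scale degree 6 in E major is C#. bVI uses the lowered form, C, taken from E minor. In E minor the chord on C is C–E–G.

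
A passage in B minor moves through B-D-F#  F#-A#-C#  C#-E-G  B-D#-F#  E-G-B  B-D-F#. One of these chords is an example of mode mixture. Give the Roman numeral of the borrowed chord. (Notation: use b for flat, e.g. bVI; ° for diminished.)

I

In B minor (with V from harmonic minor) the diatonic chords are Bm, C#dim, D, Em, F#, G, A. B–D–F# = Bm, F#–A#–C# = F#, C#–E–G = C#dim and E–G–B = Em are all diatonic. B–D#–F# doesn't fit — on degree 1 B minor would have Bm (i). B is the degree-1 chord of B major, so it is the borrowed I.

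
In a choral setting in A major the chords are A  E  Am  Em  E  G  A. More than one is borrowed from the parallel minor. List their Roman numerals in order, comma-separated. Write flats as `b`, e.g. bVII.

In A major the diatonic chords are A, Bm, C#m, D, E, F#m, G#dim. A and E are both diatonic. Am (A–C–E) doesn't fit — on degree 1 A major would have A (I). Am is the degree-1 chord of A minor, so it is the borrowed i. Em (E–G–B) is not: scale degree 5 in A major carries E (V). In A minor the chord on that degree is Em, so here it functions as v, borrowed from the parallel minor. G (G–B–D) doesn't fit — on degree 7 A major would have G#dim (vii°). G is the degree-7 chord of A minor, so it is the borrowed bVII.

i, v, bVII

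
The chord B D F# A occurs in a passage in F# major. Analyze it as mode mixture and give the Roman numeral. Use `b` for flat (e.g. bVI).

The root B is the diatonic 4th degree of F# major; the borrowing shows in the chord quality. B–D–F#–A is a minor-seventh chord — the form found in F# minor, not the diatonic IV (B). Borrowed into F# major it is written iv7.

iv7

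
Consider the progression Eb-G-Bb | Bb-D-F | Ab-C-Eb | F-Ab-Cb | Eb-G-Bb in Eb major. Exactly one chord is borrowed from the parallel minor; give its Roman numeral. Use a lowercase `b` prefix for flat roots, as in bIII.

In Eb major the diatonic chords are Eb, Fm, Gm, Ab, Bb, Cm, Ddim. Eb–G–Bb = Eb, Bb–D–F = Bb and Ab–C–Eb = Ab are all diatonic. But F–Ab–Cb is foreign: the diatonic ii on degree 2 is Fm, whereas Fdim comes from Eb minor. It is labeled ii°.

ii°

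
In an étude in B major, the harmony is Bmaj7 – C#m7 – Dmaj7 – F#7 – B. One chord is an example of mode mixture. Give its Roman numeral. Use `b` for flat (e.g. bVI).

bIIImaj7

B major has the diatonic set B, C#m, D#m, E, F#, G#m, A#dim. Bmaj7, C#m7, F#7 and B are all diatonic. But Dmaj7 (D–F#–A–C#) is foreign: the diatonic iii on degree 3 is D#m, whereas Dmaj7 comes from B minor. It is labeled bIIImaj7.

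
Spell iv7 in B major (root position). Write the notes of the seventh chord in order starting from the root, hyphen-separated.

iv7 is built on scale degree 4, which is E in both B major and its parallel. In B minor the chord on E is E–G–B–D.

E-G-B-D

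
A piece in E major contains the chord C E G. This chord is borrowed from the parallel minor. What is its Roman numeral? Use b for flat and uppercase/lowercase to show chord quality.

The root C is the lowered 6th scale degree — diatonically E major has C# there. C–E–G is a major chord — the form found in E minor, not the diatonic vi (C#m). Borrowed into E major it is written bVI.

bVI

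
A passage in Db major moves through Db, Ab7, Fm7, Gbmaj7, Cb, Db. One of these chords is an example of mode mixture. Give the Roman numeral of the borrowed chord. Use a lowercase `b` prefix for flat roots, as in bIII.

bVII

The diatonic triads in Db major are Db, Ebm, Fm, Gb, Ab, Bbm, Cdim. Of the given chords, Db, Ab7, Fm7 and Gbmaj7 are diatonic. Cb (Cb–Eb–Gb) is not: scale degree 7 in Db major carries Cdim (vii°). In Db minor the chord on that degree is Cb, so here it functions as bVII, borrowed from the parallel minor.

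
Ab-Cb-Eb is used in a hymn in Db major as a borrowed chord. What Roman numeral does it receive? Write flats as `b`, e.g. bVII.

The root Ab is the diatonic 5th degree of Db major; the borrowing shows in the chord quality. Diatonically Db major has Ab (V) on that degree; Ab–Cb–Eb is instead the minor chord native to Db minor, so it takes the label v.

v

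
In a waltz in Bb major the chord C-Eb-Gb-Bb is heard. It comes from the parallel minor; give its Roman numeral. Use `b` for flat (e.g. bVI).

iiø7

C is scale degree 2 in Bb major. Diatonically Bb major has Cm (ii) on that degree; C–Eb–Gb–Bb is instead the half-diminished-seventh chord native to Bb minor, so it takes the label iiø7.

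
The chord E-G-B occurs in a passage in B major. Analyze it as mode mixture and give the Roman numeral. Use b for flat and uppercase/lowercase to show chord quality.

iv

The root E is the diatonic 4th degree of B major; the borrowing shows in the chord quality. E–G–B is a minor chord — the form found in B minor, not the diatonic IV (E). Borrowed into B major it is written iv.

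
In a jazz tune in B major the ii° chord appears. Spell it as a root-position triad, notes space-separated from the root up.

C# E G

The root, C#, is scale degree 2 — the same note in B major and B minor; only the chord quality changes. In B minor the chord on C# is C#–E–G.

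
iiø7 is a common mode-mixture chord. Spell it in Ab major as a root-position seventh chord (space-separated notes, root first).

Bb Db Fb Ab

iiø7 is built on scale degree 2, which is Bb in both Ab major and its parallel. Stacking thirds in Ab minor on Bb gives Bb–Db–Fb–Ab.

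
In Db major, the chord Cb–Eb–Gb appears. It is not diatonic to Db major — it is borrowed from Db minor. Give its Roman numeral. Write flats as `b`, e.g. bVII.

bVII

The root Cb is the lowered 7th scale degree — diatonically Db major has C there. The diatonic chord on degree 7 would be Cdim (vii°), but Cb–Eb–Gb is the major chord from Db minor. As a borrowed chord it is labeled bVII.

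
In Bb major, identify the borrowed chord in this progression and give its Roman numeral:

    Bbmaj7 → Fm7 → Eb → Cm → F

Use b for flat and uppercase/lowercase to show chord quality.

Bb major has the diatonic set Bb, Cm, Dm, Eb, F, Gm, Adim. Of the given chords, Bbmaj7, Eb, Cm and F are diatonic. Fm7 (F–Ab–C–Eb) doesn't fit — on degree 5 Bb major would have F (V). Fm7 is the degree-5 chord of Bb minor, so it is the borrowed v7.

v7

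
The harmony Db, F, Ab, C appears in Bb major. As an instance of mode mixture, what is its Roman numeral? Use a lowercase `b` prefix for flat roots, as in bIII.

Db is the lowered form of scale degree 3 in Bb major (the diatonic degree 3 is D). Diatonically Bb major has Dm (iii) on that degree; Db–F–Ab–C is instead the major-seventh chord native to Bb minor, so it takes the label bIIImaj7.

bIIImaj7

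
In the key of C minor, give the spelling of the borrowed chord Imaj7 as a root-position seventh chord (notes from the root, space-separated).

C E G B

The root, C, is scale degree 1 — the same note in C minor and C major; only the chord quality changes. Building the major-seventh chord from the parallel major on C: C–E–G–B.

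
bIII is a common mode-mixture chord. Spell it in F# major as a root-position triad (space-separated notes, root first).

bIII is built on the lowered scale degree 3. In F# major degree 3 is A#; lowered it becomes A. Stacking thirds in F# minor on A gives A–C#–E.

A C# E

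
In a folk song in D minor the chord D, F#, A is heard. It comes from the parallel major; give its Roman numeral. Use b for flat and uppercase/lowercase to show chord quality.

I

The root D is the diatonic 1st degree of D minor; the borrowing shows in the chord quality. D–F#–A is a major chord — the form found in D major, not the diatonic i (Dm). Borrowed into D minor it is written I.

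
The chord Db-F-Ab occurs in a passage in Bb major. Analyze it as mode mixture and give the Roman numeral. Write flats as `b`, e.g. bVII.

Db is the lowered form of scale degree 3 in Bb major (the diatonic degree 3 is D). Db–F–Ab is a major chord — the form found in Bb minor, not the diatonic iii (Dm). Borrowed into Bb major it is written bIII.

bIII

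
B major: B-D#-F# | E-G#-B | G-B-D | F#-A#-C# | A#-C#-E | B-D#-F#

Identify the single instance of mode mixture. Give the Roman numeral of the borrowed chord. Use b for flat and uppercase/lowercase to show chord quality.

bVI

The diatonic triads in B major are B, C#m, D#m, E, F#, G#m, A#dim. B–D#–F# = B, E–G#–B = E, F#–A#–C# = F# and A#–C#–E = A#dim are all diatonic. G–B–D doesn't fit — on degree 6 B major would have G#m (vi). G is the degree-6 chord of B minor, so it is the borrowed bVI.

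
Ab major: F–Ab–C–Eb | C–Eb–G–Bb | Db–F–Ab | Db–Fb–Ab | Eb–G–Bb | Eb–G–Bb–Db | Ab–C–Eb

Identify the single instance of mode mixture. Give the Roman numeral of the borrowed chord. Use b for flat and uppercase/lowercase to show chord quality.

iv

Ab major has the diatonic set Ab, Bbm, Cm, Db, Eb, Fm, Gdim. F–Ab–C–Eb = Fm7, C–Eb–G–Bb = Cm7, Db–F–Ab = Db, Eb–G–Bb = Eb, Eb–G–Bb–Db = Eb7 and Ab–C–Eb = Ab all belong to that set. Db–Fb–Ab is not: scale degree 4 in Ab major carries Db (IV). In Ab minor the chord on that degree is Dbm, so here it functions as iv, borrowed from the parallel minor.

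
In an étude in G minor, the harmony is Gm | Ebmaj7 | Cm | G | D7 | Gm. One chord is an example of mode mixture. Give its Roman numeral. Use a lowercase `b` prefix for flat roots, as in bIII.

I

G minor has the diatonic set Gm, Adim, Bb, Cm, D, Eb, F (with V from harmonic minor). Gm, Ebmaj7, Cm and D7 all belong to that set. G (G–B–D) is not: scale degree 1 in G minor carries Gm (i). In G major the chord on that degree is G, so here it functions as I, borrowed from the parallel major.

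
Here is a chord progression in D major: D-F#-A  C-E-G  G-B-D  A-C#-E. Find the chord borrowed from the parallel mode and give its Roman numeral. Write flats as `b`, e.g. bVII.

bVII

The diatonic triads in D major are D, Em, F#m, G, A, Bm, C#dim. D–F#–A = D, G–B–D = G and A–C#–E = A are all diatonic. C–E–G is not: scale degree 7 in D major carries C#dim (vii°). In D minor the chord on that degree is C, so here it functions as bVII, borrowed from the parallel minor.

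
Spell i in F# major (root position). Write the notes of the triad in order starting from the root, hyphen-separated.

i is built on scale degree 1, which is F# in both F# major and its parallel. In F# minor the chord on F# is F#–A–C#.

F#-A-C#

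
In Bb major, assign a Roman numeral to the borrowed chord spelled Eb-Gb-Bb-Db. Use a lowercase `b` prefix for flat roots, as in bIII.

The root Eb is the diatonic 4th degree of Bb major; the borrowing shows in the chord quality. The diatonic chord on degree 4 would be Eb (IV), but Eb–Gb–Bb–Db is the minor-seventh chord from Bb minor. As a borrowed chord it is labeled iv7.

iv7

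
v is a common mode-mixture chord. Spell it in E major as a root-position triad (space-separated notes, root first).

B D F#

The root, B, is scale degree 5 — the same note in E major and E minor; only the chord quality changes. Building the minor chord from the parallel minor on B: B–D–F#.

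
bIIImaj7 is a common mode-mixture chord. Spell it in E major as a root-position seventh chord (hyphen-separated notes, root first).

G-B-D-F#

bIIImaj7 is built on the lowered scale degree 3. In E major degree 3 is G#; lowered it becomes G. Stacking thirds in E minor on G gives G–B–D–F#.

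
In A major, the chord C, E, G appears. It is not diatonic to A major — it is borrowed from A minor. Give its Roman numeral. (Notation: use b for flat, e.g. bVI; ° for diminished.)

bIII

The root C is the lowered 3rd scale degree — diatonically A major has C# there. Diatonically A major has C#m (iii) on that degree; C–E–G is instead the major chord native to A minor, so it takes the label bIII.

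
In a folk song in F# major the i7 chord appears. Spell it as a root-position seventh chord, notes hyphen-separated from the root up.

F#-A-C#-E

The root, F#, is scale degree 1 — the same note in F# major and F# minor; only the chord quality changes. In F# minor the chord on F# is F#–A–C#–E.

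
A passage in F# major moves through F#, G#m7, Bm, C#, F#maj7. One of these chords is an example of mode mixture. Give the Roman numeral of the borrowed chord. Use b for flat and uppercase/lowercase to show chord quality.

iv

The diatonic triads in F# major are F#, G#m, A#m, B, C#, D#m, E#dim. F#, G#m7, C# and F#maj7 all belong to that set. But Bm (B–D–F#) is foreign: the diatonic IV on degree 4 is B, whereas Bm comes from F# minor. It is labeled iv.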